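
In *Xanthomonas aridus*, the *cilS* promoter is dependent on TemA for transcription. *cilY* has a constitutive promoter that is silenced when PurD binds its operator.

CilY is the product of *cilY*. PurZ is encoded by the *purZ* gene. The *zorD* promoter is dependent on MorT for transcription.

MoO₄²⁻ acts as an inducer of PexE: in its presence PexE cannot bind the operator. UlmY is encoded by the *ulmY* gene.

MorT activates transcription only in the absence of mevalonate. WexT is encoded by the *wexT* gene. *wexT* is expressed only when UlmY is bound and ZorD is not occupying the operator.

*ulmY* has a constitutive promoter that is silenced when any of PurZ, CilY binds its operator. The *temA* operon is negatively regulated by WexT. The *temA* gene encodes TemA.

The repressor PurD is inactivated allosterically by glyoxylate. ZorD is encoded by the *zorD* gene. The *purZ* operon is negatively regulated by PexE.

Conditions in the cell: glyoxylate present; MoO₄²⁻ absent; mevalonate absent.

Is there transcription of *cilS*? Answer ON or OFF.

MoO₄²⁻ is absent, so PexE is active.
With repressor PexE bound, *purZ* is not transcribed.
So PurZ is not produced.
Glyoxylate is present, so PurD is inactive.
With no repressor bound, *cilY* is transcribed.
So CilY is produced and active.
With repressor CilY bound, *ulmY* is not transcribed.
So UlmY is not produced.
Mevalonate is absent, so MorT is active.
No repressor is bound and MorT is active, so *zorD* is transcribed.
So ZorD is produced and active.
With repressor ZorD bound, *wexT* is not transcribed.
So WexT is not produced.
With no repressor bound, *temA* is transcribed.
So TemA is produced and active.
No repressor is bound and TemA is active, so *cilS* is transcribed.

ON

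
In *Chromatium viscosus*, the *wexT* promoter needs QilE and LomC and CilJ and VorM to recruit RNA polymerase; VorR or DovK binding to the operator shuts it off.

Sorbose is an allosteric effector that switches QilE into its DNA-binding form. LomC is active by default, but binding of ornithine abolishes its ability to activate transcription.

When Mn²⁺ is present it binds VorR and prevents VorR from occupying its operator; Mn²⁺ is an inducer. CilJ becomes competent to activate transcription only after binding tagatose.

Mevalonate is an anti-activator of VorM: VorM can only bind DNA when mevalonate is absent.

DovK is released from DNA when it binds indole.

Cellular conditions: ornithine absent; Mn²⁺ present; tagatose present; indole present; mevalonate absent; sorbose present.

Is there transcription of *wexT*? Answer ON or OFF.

ON

Sorbose is present, so QilE is active.
Mn²⁺ is present, so VorR is inactive.
Ornithine is absent, so LomC is active.
Indole is present, so DovK is inactive.
Tagatose is present, so CilJ is active.
Mevalonate is absent, so VorM is active.
No repressor is bound and QilE and LomC and CilJ and VorM are active, so *wexT* is transcribed.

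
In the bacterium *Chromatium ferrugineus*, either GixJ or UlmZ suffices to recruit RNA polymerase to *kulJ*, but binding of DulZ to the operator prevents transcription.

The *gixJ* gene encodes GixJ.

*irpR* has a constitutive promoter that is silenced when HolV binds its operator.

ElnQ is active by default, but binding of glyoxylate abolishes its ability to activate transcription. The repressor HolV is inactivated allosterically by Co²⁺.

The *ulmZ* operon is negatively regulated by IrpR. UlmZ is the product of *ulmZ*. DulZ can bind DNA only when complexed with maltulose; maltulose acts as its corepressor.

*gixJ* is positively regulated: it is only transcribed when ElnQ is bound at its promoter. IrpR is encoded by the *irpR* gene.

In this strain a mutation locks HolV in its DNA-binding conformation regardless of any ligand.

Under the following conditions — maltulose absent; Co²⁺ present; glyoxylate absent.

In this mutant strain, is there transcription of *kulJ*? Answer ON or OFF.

Glyoxylate is absent, so ElnQ is active.
No repressor is bound and ElnQ is active, so *gixJ* is transcribed.
So GixJ is produced and active.
HolV is constitutively active in this strain.
With repressor HolV bound, *irpR* is not transcribed.
So IrpR is not produced.
With no repressor bound, *ulmZ* is transcribed.
So UlmZ is produced and active.
Maltulose is absent, so DulZ is inactive.
Activator GixJ is present, so *kulJ* is transcribed.

ON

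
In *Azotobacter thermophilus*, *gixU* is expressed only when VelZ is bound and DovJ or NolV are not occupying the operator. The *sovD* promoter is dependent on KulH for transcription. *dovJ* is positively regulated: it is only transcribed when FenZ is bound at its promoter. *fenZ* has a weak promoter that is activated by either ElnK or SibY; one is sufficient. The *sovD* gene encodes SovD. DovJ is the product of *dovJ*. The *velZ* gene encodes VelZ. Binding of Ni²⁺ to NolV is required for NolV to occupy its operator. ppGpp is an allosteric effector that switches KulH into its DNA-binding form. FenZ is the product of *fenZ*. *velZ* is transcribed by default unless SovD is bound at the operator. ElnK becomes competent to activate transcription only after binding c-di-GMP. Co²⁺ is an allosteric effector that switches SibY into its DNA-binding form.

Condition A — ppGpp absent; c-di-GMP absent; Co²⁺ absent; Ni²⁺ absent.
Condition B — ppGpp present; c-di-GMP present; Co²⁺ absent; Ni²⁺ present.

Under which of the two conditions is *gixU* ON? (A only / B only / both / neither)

Condition A:
ppGpp is absent, so KulH is inactive.
Required activator KulH is absent, so *sovD* is not transcribed.
So SovD is not produced.
With no repressor bound, *velZ* is transcribed.
So VelZ is produced and active.
c-di-GMP is absent, so ElnK is inactive.
Co²⁺ is absent, so SibY is inactive.
No activator is available at the *fenZ* promoter, so *fenZ* is not transcribed.
So FenZ is not produced.
Required activator FenZ is absent, so *dovJ* is not transcribed.
So DovJ is not produced.
Ni²⁺ is absent, so NolV is inactive.
No repressor is bound and VelZ is active, so *gixU* is transcribed.
→ *gixU* is ON in A.
Condition B:
ppGpp is present, so KulH is active.
No repressor is bound and KulH is active, so *sovD* is transcribed.
So SovD is produced and active.
With repressor SovD bound, *velZ* is not transcribed.
So VelZ is not produced.
c-di-GMP is present, so ElnK is active.
Co²⁺ is absent, so SibY is inactive.
Activator ElnK is present, so *fenZ* is transcribed.
So FenZ is produced and active.
No repressor is bound and FenZ is active, so *dovJ* is transcribed.
So DovJ is produced and active.
Ni²⁺ is present, so NolV is active.
With repressor DovJ bound, *gixU* is not transcribed.
→ *gixU* is OFF in B.

A only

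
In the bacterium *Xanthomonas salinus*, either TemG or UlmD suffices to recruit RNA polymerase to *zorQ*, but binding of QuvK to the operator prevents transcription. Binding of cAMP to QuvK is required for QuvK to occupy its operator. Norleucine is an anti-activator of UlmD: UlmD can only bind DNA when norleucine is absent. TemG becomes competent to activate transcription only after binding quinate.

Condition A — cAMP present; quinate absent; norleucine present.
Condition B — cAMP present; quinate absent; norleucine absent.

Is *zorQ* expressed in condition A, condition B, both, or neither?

neither

Condition A:
cAMP is present, so QuvK is active.
Quinate is absent, so TemG is inactive.
Norleucine is present, so UlmD is inactive.
With repressor QuvK bound, *zorQ* is not transcribed.
→ *zorQ* is OFF in A.
Condition B:
cAMP is present, so QuvK is active.
Quinate is absent, so TemG is inactive.
Norleucine is absent, so UlmD is active.
With repressor QuvK bound, *zorQ* is not transcribed.
→ *zorQ* is OFF in B.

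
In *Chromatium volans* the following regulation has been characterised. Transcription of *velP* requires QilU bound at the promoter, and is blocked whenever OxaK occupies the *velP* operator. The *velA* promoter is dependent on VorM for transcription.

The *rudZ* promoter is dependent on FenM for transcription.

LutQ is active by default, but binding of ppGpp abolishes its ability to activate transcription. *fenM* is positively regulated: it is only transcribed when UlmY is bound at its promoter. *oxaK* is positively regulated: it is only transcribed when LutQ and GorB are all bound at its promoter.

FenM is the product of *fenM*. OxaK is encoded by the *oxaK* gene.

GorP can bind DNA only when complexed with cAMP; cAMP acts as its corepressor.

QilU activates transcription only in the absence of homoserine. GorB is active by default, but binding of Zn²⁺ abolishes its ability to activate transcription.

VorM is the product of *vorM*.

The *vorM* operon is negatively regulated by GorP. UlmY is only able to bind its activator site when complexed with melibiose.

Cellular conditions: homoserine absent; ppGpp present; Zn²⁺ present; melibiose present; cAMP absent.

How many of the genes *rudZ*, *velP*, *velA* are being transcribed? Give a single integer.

3

Melibiose is present, so UlmY is active.
No repressor is bound and UlmY is active, so *fenM* is transcribed.
So FenM is produced and active.
No repressor is bound and FenM is active, so *rudZ* is transcribed.
→ *rudZ* is ON.
Homoserine is absent, so QilU is active.
ppGpp is present, so LutQ is inactive.
Zn²⁺ is present, so GorB is inactive.
Required activator LutQ is absent, so *oxaK* is not transcribed.
So OxaK is not produced.
No repressor is bound and QilU is active, so *velP* is transcribed.
→ *velP* is ON.
cAMP is absent, so GorP is inactive.
With no repressor bound, *vorM* is transcribed.
So VorM is produced and active.
No repressor is bound and VorM is active, so *velA* is transcribed.
→ *velA* is ON.
3 of the 3 genes are transcribed.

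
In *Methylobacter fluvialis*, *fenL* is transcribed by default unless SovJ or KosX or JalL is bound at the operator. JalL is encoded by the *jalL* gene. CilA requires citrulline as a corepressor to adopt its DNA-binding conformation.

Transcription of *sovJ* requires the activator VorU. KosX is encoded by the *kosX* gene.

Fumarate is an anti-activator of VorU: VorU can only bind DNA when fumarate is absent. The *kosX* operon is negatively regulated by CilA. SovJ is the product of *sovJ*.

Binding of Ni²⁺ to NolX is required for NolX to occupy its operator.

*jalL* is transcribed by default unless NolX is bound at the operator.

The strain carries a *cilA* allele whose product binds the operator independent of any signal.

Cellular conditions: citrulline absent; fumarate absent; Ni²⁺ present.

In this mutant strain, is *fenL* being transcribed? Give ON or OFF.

Fumarate is absent, so VorU is active.
No repressor is bound and VorU is active, so *sovJ* is transcribed.
So SovJ is produced and active.
CilA is constitutively active in this strain.
With repressor CilA bound, *kosX* is not transcribed.
So KosX is not produced.
Ni²⁺ is present, so NolX is active.
With repressor NolX bound, *jalL* is not transcribed.
So JalL is not produced.
With repressor SovJ bound, *fenL* is not transcribed.

OFF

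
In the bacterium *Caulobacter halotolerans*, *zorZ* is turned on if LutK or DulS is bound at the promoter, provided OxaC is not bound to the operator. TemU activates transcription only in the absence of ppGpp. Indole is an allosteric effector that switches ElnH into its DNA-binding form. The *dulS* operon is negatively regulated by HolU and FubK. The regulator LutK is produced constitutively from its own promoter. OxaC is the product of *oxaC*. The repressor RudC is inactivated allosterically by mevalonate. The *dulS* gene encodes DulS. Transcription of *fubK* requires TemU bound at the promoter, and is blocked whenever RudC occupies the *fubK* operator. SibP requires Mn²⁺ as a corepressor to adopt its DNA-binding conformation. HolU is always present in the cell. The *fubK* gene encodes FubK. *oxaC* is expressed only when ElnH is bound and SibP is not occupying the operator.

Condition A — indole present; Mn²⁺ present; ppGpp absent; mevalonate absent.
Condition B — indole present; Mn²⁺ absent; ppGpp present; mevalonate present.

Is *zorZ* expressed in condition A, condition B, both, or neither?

A only

Condition A:
Indole is present, so ElnH is active.
Mn²⁺ is present, so SibP is active.
With repressor SibP bound, *oxaC* is not transcribed.
So OxaC is not produced.
LutK is produced constitutively and is active.
HolU is produced constitutively and is active.
ppGpp is absent, so TemU is active.
Mevalonate is absent, so RudC is active.
With repressor RudC bound, *fubK* is not transcribed.
So FubK is not produced.
With repressor HolU bound, *dulS* is not transcribed.
So DulS is not produced.
Activator LutK is present, so *zorZ* is transcribed.
→ *zorZ* is ON in A.
Condition B:
Indole is present, so ElnH is active.
Mn²⁺ is absent, so SibP is inactive.
No repressor is bound and ElnH is active, so *oxaC* is transcribed.
So OxaC is produced and active.
LutK is produced constitutively and is active.
HolU is produced constitutively and is active.
ppGpp is present, so TemU is inactive.
Mevalonate is present, so RudC is inactive.
Required activator TemU is absent, so *fubK* is not transcribed.
So FubK is not produced.
With repressor HolU bound, *dulS* is not transcribed.
So DulS is not produced.
With repressor OxaC bound, *zorZ* is not transcribed.
→ *zorZ* is OFF in B.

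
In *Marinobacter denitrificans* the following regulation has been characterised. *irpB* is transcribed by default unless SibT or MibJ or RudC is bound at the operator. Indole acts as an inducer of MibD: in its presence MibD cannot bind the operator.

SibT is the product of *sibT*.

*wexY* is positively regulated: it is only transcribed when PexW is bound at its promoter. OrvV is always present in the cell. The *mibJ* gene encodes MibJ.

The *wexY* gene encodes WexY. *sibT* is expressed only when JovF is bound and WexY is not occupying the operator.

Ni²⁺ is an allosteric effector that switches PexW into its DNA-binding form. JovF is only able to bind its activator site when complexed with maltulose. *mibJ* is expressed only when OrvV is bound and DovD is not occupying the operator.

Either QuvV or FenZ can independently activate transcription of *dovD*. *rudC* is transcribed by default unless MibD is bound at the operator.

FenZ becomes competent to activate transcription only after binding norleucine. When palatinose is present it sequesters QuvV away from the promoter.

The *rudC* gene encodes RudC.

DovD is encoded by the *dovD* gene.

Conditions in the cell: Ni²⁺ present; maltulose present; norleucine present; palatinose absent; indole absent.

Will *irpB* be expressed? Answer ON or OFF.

ON

Ni²⁺ is present, so PexW is active.
No repressor is bound and PexW is active, so *wexY* is transcribed.
So WexY is produced and active.
Maltulose is present, so JovF is active.
With repressor WexY bound, *sibT* is not transcribed.
So SibT is not produced.
OrvV is produced constitutively and is active.
Palatinose is absent, so QuvV is active.
Norleucine is present, so FenZ is active.
Activator QuvV is present, so *dovD* is transcribed.
So DovD is produced and active.
With repressor DovD bound, *mibJ* is not transcribed.
So MibJ is not produced.
Indole is absent, so MibD is active.
With repressor MibD bound, *rudC* is not transcribed.
So RudC is not produced.
With no repressor bound, *irpB* is transcribed.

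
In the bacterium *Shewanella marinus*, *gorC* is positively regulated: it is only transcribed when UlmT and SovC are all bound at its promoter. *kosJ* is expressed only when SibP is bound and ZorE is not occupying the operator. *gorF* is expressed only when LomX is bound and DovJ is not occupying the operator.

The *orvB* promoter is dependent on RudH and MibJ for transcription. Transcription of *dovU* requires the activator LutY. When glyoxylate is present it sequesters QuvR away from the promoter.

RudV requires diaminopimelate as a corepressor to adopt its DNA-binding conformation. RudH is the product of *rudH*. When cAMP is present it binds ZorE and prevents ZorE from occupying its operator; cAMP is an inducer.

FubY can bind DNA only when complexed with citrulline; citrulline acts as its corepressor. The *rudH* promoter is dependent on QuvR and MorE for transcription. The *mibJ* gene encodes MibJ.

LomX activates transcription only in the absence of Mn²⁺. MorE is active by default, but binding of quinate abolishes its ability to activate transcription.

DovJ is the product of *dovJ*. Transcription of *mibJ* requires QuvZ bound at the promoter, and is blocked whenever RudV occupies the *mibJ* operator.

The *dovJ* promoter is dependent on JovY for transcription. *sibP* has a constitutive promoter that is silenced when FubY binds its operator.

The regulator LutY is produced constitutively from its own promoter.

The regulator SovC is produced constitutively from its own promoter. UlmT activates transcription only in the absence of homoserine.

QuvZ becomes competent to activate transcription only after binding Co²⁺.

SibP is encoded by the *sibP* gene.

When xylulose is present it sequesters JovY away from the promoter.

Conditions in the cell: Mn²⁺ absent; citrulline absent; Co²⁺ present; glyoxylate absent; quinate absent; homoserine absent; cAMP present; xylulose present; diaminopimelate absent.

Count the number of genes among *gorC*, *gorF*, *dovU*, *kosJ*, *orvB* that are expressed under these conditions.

Homoserine is absent, so UlmT is active.
SovC is produced constitutively and is active.
No repressor is bound and UlmT and SovC are active, so *gorC* is transcribed.
→ *gorC* is ON.
Xylulose is present, so JovY is inactive.
Required activator JovY is absent, so *dovJ* is not transcribed.
So DovJ is not produced.
Mn²⁺ is absent, so LomX is active.
No repressor is bound and LomX is active, so *gorF* is transcribed.
→ *gorF* is ON.
LutY is produced constitutively and is active.
No repressor is bound and LutY is active, so *dovU* is transcribed.
→ *dovU* is ON.
Citrulline is absent, so FubY is inactive.
With no repressor bound, *sibP* is transcribed.
So SibP is produced and active.
cAMP is present, so ZorE is inactive.
No repressor is bound and SibP is active, so *kosJ* is transcribed.
→ *kosJ* is ON.
Glyoxylate is absent, so QuvR is active.
Quinate is absent, so MorE is active.
No repressor is bound and QuvR and MorE are active, so *rudH* is transcribed.
So RudH is produced and active.
Co²⁺ is present, so QuvZ is active.
Diaminopimelate is absent, so RudV is inactive.
No repressor is bound and QuvZ is active, so *mibJ* is transcribed.
So MibJ is produced and active.
No repressor is bound and RudH and MibJ are active, so *orvB* is transcribed.
→ *orvB* is ON.
5 of the 5 genes are transcribed.

5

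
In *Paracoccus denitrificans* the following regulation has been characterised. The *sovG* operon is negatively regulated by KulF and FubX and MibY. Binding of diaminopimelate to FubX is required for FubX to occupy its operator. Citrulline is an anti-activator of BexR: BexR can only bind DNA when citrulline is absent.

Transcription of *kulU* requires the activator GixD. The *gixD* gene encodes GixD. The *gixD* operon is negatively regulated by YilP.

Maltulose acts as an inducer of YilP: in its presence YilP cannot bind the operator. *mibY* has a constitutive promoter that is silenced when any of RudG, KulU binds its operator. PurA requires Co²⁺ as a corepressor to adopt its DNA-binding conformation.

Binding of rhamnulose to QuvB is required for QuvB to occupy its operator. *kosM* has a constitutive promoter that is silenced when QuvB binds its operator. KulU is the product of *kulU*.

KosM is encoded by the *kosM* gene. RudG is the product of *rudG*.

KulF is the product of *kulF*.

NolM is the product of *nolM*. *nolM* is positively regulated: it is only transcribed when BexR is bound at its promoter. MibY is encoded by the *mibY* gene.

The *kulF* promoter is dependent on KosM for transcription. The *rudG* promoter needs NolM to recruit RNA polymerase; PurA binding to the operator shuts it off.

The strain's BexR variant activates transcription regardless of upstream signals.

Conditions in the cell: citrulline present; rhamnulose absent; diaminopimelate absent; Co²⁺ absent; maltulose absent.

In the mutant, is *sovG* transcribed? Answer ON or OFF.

OFF

Rhamnulose is absent, so QuvB is inactive.
With no repressor bound, *kosM* is transcribed.
So KosM is produced and active.
No repressor is bound and KosM is active, so *kulF* is transcribed.
So KulF is produced and active.
Diaminopimelate is absent, so FubX is inactive.
BexR is constitutively active in this strain.
No repressor is bound and BexR is active, so *nolM* is transcribed.
So NolM is produced and active.
Co²⁺ is absent, so PurA is inactive.
No repressor is bound and NolM is active, so *rudG* is transcribed.
So RudG is produced and active.
Maltulose is absent, so YilP is active.
With repressor YilP bound, *gixD* is not transcribed.
So GixD is not produced.
Required activator GixD is absent, so *kulU* is not transcribed.
So KulU is not produced.
With repressor RudG bound, *mibY* is not transcribed.
So MibY is not produced.
With repressor KulF bound, *sovG* is not transcribed.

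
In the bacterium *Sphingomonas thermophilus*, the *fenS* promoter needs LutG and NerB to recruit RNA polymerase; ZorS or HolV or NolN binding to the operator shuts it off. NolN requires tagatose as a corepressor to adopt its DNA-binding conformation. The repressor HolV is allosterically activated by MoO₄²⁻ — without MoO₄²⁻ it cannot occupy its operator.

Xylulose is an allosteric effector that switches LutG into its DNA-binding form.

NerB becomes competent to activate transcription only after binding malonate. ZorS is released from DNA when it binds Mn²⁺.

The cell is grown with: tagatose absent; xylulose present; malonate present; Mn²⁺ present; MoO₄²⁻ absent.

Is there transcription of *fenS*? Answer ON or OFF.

Mn²⁺ is present, so ZorS is inactive.
MoO₄²⁻ is absent, so HolV is inactive.
Xylulose is present, so LutG is active.
Malonate is present, so NerB is active.
Tagatose is absent, so NolN is inactive.
No repressor is bound and LutG and NerB are active, so *fenS* is transcribed.

ON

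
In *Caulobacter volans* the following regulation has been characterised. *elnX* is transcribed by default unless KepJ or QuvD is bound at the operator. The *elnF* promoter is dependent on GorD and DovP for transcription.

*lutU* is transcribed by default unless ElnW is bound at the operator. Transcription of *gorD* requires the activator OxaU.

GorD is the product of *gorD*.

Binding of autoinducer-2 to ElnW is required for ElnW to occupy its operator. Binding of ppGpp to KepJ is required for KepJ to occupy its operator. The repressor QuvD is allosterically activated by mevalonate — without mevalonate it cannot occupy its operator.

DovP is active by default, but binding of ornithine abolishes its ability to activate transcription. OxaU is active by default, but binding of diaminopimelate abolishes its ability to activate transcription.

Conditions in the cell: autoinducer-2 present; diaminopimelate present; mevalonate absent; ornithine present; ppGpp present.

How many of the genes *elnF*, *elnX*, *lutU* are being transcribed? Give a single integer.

Diaminopimelate is present, so OxaU is inactive.
Required activator OxaU is absent, so *gorD* is not transcribed.
So GorD is not produced.
Ornithine is present, so DovP is inactive.
Required activator GorD is absent, so *elnF* is not transcribed.
→ *elnF* is OFF.
ppGpp is present, so KepJ is active.
Mevalonate is absent, so QuvD is inactive.
With repressor KepJ bound, *elnX* is not transcribed.
→ *elnX* is OFF.
Autoinducer-2 is present, so ElnW is active.
With repressor ElnW bound, *lutU* is not transcribed.
→ *lutU* is OFF.
0 of the 3 genes are transcribed.

0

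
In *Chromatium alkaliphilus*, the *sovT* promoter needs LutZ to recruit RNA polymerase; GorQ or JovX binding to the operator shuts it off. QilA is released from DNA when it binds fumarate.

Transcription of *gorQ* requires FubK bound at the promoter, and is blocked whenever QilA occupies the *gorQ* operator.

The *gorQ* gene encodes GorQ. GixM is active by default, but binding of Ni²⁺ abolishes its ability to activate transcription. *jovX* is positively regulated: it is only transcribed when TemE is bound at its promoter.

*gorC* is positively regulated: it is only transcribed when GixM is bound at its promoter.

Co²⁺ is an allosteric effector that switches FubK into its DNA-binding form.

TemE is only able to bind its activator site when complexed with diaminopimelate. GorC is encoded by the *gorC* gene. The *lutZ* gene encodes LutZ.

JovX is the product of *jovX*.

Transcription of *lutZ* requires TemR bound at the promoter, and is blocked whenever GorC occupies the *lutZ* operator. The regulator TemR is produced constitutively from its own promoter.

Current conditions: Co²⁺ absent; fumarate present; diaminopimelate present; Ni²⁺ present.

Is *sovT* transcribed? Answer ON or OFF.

Ni²⁺ is present, so GixM is inactive.
Required activator GixM is absent, so *gorC* is not transcribed.
So GorC is not produced.
TemR is produced constitutively and is active.
No repressor is bound and TemR is active, so *lutZ* is transcribed.
So LutZ is produced and active.
Fumarate is present, so QilA is inactive.
Co²⁺ is absent, so FubK is inactive.
Required activator FubK is absent, so *gorQ* is not transcribed.
So GorQ is not produced.
Diaminopimelate is present, so TemE is active.
No repressor is bound and TemE is active, so *jovX* is transcribed.
So JovX is produced and active.
With repressor JovX bound, *sovT* is not transcribed.

OFF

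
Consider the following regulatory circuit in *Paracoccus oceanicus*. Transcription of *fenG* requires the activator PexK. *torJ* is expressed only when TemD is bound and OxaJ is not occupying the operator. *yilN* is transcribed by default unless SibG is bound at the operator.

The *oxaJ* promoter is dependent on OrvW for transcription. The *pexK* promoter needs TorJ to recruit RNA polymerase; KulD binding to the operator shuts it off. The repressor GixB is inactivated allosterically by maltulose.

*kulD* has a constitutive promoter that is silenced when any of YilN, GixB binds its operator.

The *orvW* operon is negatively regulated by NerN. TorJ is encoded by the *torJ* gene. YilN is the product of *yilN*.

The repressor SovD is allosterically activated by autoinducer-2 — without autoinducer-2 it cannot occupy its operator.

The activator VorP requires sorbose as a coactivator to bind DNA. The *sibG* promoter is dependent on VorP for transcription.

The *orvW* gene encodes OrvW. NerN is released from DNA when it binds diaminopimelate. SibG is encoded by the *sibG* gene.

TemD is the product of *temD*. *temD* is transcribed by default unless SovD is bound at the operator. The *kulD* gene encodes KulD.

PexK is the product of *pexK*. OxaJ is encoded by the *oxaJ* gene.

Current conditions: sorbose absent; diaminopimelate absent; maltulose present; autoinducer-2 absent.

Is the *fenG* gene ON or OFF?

ON

Diaminopimelate is absent, so NerN is active.
With repressor NerN bound, *orvW* is not transcribed.
So OrvW is not produced.
Required activator OrvW is absent, so *oxaJ* is not transcribed.
So OxaJ is not produced.
Autoinducer-2 is absent, so SovD is inactive.
With no repressor bound, *temD* is transcribed.
So TemD is produced and active.
No repressor is bound and TemD is active, so *torJ* is transcribed.
So TorJ is produced and active.
Sorbose is absent, so VorP is inactive.
Required activator VorP is absent, so *sibG* is not transcribed.
So SibG is not produced.
With no repressor bound, *yilN* is transcribed.
So YilN is produced and active.
Maltulose is present, so GixB is inactive.
With repressor YilN bound, *kulD* is not transcribed.
So KulD is not produced.
No repressor is bound and TorJ is active, so *pexK* is transcribed.
So PexK is produced and active.
No repressor is bound and PexK is active, so *fenG* is transcribed.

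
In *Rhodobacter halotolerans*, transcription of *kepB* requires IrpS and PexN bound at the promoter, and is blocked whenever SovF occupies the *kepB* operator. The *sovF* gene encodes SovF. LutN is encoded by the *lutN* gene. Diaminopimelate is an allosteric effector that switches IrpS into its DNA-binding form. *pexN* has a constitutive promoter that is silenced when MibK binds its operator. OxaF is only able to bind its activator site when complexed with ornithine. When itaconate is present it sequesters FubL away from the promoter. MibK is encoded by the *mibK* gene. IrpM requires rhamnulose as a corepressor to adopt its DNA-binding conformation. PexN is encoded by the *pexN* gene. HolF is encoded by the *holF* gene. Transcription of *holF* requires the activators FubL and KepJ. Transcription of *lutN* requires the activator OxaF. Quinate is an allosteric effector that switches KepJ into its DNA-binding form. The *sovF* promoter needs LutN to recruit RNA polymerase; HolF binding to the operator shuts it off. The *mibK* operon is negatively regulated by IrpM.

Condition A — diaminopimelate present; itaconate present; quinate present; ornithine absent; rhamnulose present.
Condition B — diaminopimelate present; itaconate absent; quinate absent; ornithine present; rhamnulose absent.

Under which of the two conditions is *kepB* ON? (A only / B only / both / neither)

A only

Condition A:
Diaminopimelate is present, so IrpS is active.
Itaconate is present, so FubL is inactive.
Quinate is present, so KepJ is active.
Required activator FubL is absent, so *holF* is not transcribed.
So HolF is not produced.
Ornithine is absent, so OxaF is inactive.
Required activator OxaF is absent, so *lutN* is not transcribed.
So LutN is not produced.
Required activator LutN is absent, so *sovF* is not transcribed.
So SovF is not produced.
Rhamnulose is present, so IrpM is active.
With repressor IrpM bound, *mibK* is not transcribed.
So MibK is not produced.
With no repressor bound, *pexN* is transcribed.
So PexN is produced and active.
No repressor is bound and IrpS and PexN are active, so *kepB* is transcribed.
→ *kepB* is ON in A.
Condition B:
Diaminopimelate is present, so IrpS is active.
Itaconate is absent, so FubL is active.
Quinate is absent, so KepJ is inactive.
Required activator KepJ is absent, so *holF* is not transcribed.
So HolF is not produced.
Ornithine is present, so OxaF is active.
No repressor is bound and OxaF is active, so *lutN* is transcribed.
So LutN is produced and active.
No repressor is bound and LutN is active, so *sovF* is transcribed.
So SovF is produced and active.
Rhamnulose is absent, so IrpM is inactive.
With no repressor bound, *mibK* is transcribed.
So MibK is produced and active.
With repressor MibK bound, *pexN* is not transcribed.
So PexN is not produced.
With repressor SovF bound, *kepB* is not transcribed.
→ *kepB* is OFF in B.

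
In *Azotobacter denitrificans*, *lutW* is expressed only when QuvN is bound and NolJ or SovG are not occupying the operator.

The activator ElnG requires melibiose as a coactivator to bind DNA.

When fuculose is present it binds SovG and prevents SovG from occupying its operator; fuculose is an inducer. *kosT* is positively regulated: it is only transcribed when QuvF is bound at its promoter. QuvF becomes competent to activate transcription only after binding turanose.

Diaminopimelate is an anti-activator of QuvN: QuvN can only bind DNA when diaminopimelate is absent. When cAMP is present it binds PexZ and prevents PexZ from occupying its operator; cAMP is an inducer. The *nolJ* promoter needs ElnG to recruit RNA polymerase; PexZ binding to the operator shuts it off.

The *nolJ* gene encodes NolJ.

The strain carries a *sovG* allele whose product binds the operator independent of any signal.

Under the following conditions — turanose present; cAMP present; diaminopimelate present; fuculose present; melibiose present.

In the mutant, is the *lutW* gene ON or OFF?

cAMP is present, so PexZ is inactive.
Melibiose is present, so ElnG is active.
No repressor is bound and ElnG is active, so *nolJ* is transcribed.
So NolJ is produced and active.
SovG is constitutively active in this strain.
Diaminopimelate is present, so QuvN is inactive.
With repressor NolJ bound, *lutW* is not transcribed.

OFF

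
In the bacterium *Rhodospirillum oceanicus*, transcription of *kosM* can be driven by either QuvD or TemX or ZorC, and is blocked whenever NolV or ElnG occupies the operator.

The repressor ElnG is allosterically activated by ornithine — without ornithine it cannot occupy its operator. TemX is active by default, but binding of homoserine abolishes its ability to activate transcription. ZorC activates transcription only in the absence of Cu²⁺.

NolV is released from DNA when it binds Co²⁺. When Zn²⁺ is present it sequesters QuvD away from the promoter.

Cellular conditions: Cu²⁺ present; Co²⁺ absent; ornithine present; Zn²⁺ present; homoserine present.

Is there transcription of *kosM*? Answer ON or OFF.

OFF

Zn²⁺ is present, so QuvD is inactive.
Co²⁺ is absent, so NolV is active.
Ornithine is present, so ElnG is active.
Homoserine is present, so TemX is inactive.
Cu²⁺ is present, so ZorC is inactive.
With repressor NolV bound, *kosM* is not transcribed.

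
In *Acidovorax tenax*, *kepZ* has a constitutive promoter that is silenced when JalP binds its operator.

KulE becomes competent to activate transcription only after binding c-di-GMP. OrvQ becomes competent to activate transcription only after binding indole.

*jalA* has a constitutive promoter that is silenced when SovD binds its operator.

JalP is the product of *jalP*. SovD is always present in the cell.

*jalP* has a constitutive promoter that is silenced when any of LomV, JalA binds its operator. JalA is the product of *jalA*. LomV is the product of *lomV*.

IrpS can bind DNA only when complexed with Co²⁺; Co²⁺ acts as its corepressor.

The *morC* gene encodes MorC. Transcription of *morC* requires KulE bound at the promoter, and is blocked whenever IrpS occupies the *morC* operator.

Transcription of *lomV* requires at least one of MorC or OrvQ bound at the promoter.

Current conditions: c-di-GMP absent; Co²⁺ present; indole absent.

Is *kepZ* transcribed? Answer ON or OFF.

OFF

c-di-GMP is absent, so KulE is inactive.
Co²⁺ is present, so IrpS is active.
With repressor IrpS bound, *morC* is not transcribed.
So MorC is not produced.
Indole is absent, so OrvQ is inactive.
No activator is available at the *lomV* promoter, so *lomV* is not transcribed.
So LomV is not produced.
SovD is produced constitutively and is active.
With repressor SovD bound, *jalA* is not transcribed.
So JalA is not produced.
With no repressor bound, *jalP* is transcribed.
So JalP is produced and active.
With repressor JalP bound, *kepZ* is not transcribed.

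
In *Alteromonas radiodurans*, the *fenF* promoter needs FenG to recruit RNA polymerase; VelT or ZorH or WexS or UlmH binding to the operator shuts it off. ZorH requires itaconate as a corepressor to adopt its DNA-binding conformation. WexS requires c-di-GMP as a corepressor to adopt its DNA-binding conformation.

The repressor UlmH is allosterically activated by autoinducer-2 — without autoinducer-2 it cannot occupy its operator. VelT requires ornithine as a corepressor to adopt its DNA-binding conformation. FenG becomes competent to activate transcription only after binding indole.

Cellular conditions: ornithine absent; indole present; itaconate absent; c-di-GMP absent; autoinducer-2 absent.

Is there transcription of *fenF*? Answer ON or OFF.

ON

Indole is present, so FenG is active.
Ornithine is absent, so VelT is inactive.
Itaconate is absent, so ZorH is inactive.
c-di-GMP is absent, so WexS is inactive.
Autoinducer-2 is absent, so UlmH is inactive.
No repressor is bound and FenG is active, so *fenF* is transcribed.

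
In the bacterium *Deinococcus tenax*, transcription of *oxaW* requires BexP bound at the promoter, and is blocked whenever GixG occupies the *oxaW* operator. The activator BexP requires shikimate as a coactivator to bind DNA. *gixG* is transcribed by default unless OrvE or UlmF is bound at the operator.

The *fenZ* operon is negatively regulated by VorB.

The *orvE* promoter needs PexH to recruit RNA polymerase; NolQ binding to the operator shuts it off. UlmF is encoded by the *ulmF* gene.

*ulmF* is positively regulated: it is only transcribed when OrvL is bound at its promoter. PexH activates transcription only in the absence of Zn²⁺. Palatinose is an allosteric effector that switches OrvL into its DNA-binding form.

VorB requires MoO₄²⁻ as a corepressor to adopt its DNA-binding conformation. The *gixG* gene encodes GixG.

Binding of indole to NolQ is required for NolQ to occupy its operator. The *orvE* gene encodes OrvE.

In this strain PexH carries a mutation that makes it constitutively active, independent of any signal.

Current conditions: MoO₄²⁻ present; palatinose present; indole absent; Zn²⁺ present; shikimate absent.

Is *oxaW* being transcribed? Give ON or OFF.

OFF

PexH is constitutively active in this strain.
Indole is absent, so NolQ is inactive.
No repressor is bound and PexH is active, so *orvE* is transcribed.
So OrvE is produced and active.
Palatinose is present, so OrvL is active.
No repressor is bound and OrvL is active, so *ulmF* is transcribed.
So UlmF is produced and active.
With repressor OrvE bound, *gixG* is not transcribed.
So GixG is not produced.
Shikimate is absent, so BexP is inactive.
Required activator BexP is absent, so *oxaW* is not transcribed.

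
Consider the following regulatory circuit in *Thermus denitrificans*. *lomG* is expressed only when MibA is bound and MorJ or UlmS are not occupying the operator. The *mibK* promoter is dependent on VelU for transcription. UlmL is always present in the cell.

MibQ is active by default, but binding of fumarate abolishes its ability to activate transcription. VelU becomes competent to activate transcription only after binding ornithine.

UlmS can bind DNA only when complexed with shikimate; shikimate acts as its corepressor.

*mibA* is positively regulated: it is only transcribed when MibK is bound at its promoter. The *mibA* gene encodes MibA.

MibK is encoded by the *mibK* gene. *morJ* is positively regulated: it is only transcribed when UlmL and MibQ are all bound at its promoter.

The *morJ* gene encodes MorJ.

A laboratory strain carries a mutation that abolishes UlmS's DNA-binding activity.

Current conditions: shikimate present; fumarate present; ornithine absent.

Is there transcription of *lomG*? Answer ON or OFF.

UlmL is produced constitutively and is active.
Fumarate is present, so MibQ is inactive.
Required activator MibQ is absent, so *morJ* is not transcribed.
So MorJ is not produced.
UlmS is non-functional in this strain, so it has no effect.
Ornithine is absent, so VelU is inactive.
Required activator VelU is absent, so *mibK* is not transcribed.
So MibK is not produced.
Required activator MibK is absent, so *mibA* is not transcribed.
So MibA is not produced.
Required activator MibA is absent, so *lomG* is not transcribed.

OFF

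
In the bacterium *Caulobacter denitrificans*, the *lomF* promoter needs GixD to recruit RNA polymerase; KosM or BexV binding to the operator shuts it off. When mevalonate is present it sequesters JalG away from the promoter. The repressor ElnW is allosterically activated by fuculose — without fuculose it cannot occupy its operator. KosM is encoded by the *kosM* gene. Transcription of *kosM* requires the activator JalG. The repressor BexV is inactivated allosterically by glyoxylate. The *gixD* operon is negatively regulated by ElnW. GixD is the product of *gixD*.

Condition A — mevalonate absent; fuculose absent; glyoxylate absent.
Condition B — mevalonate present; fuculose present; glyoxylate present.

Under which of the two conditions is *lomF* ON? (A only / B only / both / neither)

neither

Condition A:
Mevalonate is absent, so JalG is active.
No repressor is bound and JalG is active, so *kosM* is transcribed.
So KosM is produced and active.
Fuculose is absent, so ElnW is inactive.
With no repressor bound, *gixD* is transcribed.
So GixD is produced and active.
Glyoxylate is absent, so BexV is active.
With repressor KosM bound, *lomF* is not transcribed.
→ *lomF* is OFF in A.
Condition B:
Mevalonate is present, so JalG is inactive.
Required activator JalG is absent, so *kosM* is not transcribed.
So KosM is not produced.
Fuculose is present, so ElnW is active.
With repressor ElnW bound, *gixD* is not transcribed.
So GixD is not produced.
Glyoxylate is present, so BexV is inactive.
Required activator GixD is absent, so *lomF* is not transcribed.
→ *lomF* is OFF in B.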